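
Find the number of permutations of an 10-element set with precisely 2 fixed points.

Choose which 2 elements are fixed: C(10,2) = 45.
Derange the remaining 8 using D(j) = (j-1)(D(j-1) + D(j-2)), D(0)=1, D(1)=0: D(2)=1, D(3)=2, D(4)=9, D(5)=44, D(6)=265, D(7)=1854, D(8)=14833.
Total: 45 x 14833.

Final answer: C(10,2) D(8) = 667485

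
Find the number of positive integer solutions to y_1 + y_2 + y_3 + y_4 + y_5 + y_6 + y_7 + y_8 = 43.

Substitute y'_i = y_i - 1 (so y'_i >= 0). Then sum y'_i = 43 - 8 = 35.
Stars and bars: C(35+8-1, 8-1) = C(42,7).

Final answer: C(42,7) = 26978328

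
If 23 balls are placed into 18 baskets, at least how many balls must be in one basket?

By the pigeonhole principle: ceiling(23/18).

Final answer: 2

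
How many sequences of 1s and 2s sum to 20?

Condition on the final move: it is a 1-step (f(n-1) ways to get there) or a 2-step (f(n-2) ways), so f(n) = f(n-1) + f(n-2), with f(1)=1, f(2)=2.
Iterating the recurrence: f(1)=1, f(2)=2, f(3)=3, f(4)=5, f(5)=8, f(6)=13, f(7)=21, f(8)=34, f(9)=55, f(10)=89, f(11)=144, f(12)=233, f(13)=377, f(14)=610, f(15)=987, f(16)=1597, f(17)=2584, f(18)=4181, f(19)=6765, f(20)=10946.

Final answer: 10946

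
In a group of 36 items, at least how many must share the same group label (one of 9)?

There are 9 possible values for group label (one of 9). With 36 items and 9 categories, by pigeonhole: ceiling(36/9).

Final answer: 4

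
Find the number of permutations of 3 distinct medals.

The number of ways to arrange 3 distinct objects is 3!.

Final answer: 3! = 6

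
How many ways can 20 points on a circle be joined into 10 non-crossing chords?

This is a standard Catalan-number count: the answer is C_n. Here n = 20/2 = 10.
C_n = (2n)!/(n!(n+1)!), so C_{10} = 20!/(10! x 11!) = C(20,10)/11 = 184756/11.

Final answer: C_{10} = 16796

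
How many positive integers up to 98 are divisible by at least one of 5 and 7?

Multiples of 5: 19. Multiples of 7: 14. Of both (lcm=35): 2.
By inclusion-exclusion: 19 + 14 - 2.

Final answer: 31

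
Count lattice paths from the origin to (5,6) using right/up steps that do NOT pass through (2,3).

Total paths to (5,6): C(11,6) = 462.
Paths through (2,3): C(5,3) x C(6,3) = 200.
Avoiding (2,3): 462 - 200.

Final answer: 262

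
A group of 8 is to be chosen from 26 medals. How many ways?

C(26,8) = 26!/(8! x 18!).

Final answer: \binom{26}{8} = 1562275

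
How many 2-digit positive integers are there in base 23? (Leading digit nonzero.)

Leading digit: 22 options (nonzero). Other 1 digit(s): 23 options each.
Total: 22 x 23^1.

Final answer: 506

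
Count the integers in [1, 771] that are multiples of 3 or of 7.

Multiples of 3: 257. Multiples of 7: 110. Of both (lcm=21): 36.
By inclusion-exclusion: 257 + 110 - 36.

Final answer: 331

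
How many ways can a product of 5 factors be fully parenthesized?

This is counted by the nth Catalan number C_n. Here n = 5 - 1 = 4.
C_n = C(2n,n) - C(2n,n+1), so C_{4} = C(8,4) - C(8,5) = 70 - 56.

Final answer: C_{4} = 14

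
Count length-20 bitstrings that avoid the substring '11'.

Let a(n) count valid strings. If the last bit is 0 the prefix is any valid string of length n-1; if it is 1 the string must end in 01 with a valid prefix of length n-2. So a(n) = a(n-1) + a(n-2), a(1)=2, a(2)=3.
Iterating the recurrence: a(1)=2, a(2)=3, a(3)=5, a(4)=8, a(5)=13, a(6)=21, a(7)=34, a(8)=55, a(9)=89, a(10)=144, a(11)=233, a(12)=377, a(13)=610, a(14)=987, a(15)=1597, a(16)=2584, a(17)=4181, a(18)=6765, a(19)=10946, a(20)=17711.

Final answer: 17711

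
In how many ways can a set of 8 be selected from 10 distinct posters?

C(10,8) = 10!/(8! x (10-8)!).

Final answer: C(10,8) = 45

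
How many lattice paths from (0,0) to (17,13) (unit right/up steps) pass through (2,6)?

Paths (0,0)->(2,6): C(8,6) = 28.
Paths (2,6)->(17,13): C(22,7) = 170544.
By multiplication principle: 28 x 170544.

Final answer: 4775232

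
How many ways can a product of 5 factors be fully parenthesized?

This is a standard Catalan-number count: the answer is C_n. Here n = 5 - 1 = 4.
Using C_0 = 1 and C_(k+1) = C_k x 2(2k+1)/(k+2), build up term by term: C_1=1, C_2=2, C_3=5, C_4=14.

Final answer: C_{4} = 14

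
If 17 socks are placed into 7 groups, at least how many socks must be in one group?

By the pigeonhole principle: ceiling(17/7).

Final answer: 3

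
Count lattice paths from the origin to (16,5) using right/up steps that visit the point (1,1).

Paths (0,0)->(1,1): C(2,1) = 2.
Paths (1,1)->(16,5): C(19,4) = 3876.
By multiplication principle: 2 x 3876.

Final answer: 7752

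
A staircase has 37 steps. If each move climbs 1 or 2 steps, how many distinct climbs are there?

Let f(n) be the number of climbs. Removing the last move (1 or 2 steps) gives f(n) = f(n-1) + f(n-2); base cases f(1)=1, f(2)=2.
Computing successive values: f(1)=1, f(2)=2, f(3)=3, f(4)=5, f(5)=8, f(6)=13, f(7)=21, f(8)=34, f(9)=55, f(10)=89, f(11)=144, f(12)=233, f(13)=377, f(14)=610, f(15)=987, f(16)=1597, f(17)=2584, f(18)=4181, f(19)=6765, f(20)=10946, f(21)=17711, f(22)=28657, f(23)=46368, f(24)=75025, f(25)=121393, f(26)=196418, f(27)=317811, f(28)=514229, f(29)=832040, f(30)=1346269, f(31)=2178309, f(32)=3524578, f(33)=5702887, f(34)=9227465, f(35)=14930352, f(36)=24157817, f(37)=39088169.

Final answer: 39088169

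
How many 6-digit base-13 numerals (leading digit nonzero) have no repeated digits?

The leading digit has 12 choices (anything but zero); the next has 12 (anything but the first), then 11, and so on, one fewer each time.
Total: 12 x 12 x 11 x 10 x 9 x 8.

Final answer: 1140480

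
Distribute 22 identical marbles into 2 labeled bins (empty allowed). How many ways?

Stars and bars: C(n+k-1, k-1) = C(23,1).

Final answer: C(23,1) = 23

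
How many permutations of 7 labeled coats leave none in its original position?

Derangements satisfy D(n) = (n-1)(D(n-1) + D(n-2)), starting from D(0)=1, D(1)=0.
D(2) = 1 x (0 + 1) = 1
D(3) = 2 x (1 + 0) = 2
D(4) = 3 x (2 + 1) = 9
D(5) = 4 x (9 + 2) = 44
D(6) = 5 x (44 + 9) = 265
D(7) = 6 x (D(6) + D(5)) = 6 x (265 + 44)

Final answer: D(7) = 1854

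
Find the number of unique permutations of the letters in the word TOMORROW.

Letters (M:1, O:3, R:2, T:1, W:1). Total letters: 8.
Permutations = 8!/(3! x 2!).

Final answer: 3360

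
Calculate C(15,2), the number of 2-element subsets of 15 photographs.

C(15,2) = 15!/(2! x (15-2)!).

Final answer: C(15,2) = 105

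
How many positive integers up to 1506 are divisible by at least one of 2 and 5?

Multiples of 2: 753. Multiples of 5: 301. Of both (lcm=10): 150.
By inclusion-exclusion: 753 + 301 - 150.

Final answer: 904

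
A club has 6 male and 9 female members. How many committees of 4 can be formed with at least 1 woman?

Sum over valid woman counts:
C(9,1)C(6,3) = 180
C(9,2)C(6,2) = 540
C(9,3)C(6,1) = 504
C(9,4)C(6,0) = 126
Total: 180 + 540 + 504 + 126.

Final answer: 1350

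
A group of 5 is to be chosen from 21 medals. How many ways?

C(21,5) = 21!/(5! x (21-5)!).

Final answer: C(21,5) = 20349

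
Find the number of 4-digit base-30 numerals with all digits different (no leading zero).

The leading digit has 29 choices (anything but zero); the next has 29 (anything but the first), then 28, and so on, one fewer each time.
Total: 29 x 29 x 28 x 27.

Final answer: 635796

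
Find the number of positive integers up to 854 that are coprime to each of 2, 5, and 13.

|div by 2|=427, |div by 5|=170, |div by 13|=65.
|div by 2&5|=85, |div by 2&13|=32, |div by 5&13|=13, |div by all|=6.
By inclusion-exclusion, divisible by at least one: 427+170+65-85-32-13+6 = 538.
Not divisible by any: 854 - 538.

Final answer: 316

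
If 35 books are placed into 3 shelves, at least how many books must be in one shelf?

By the pigeonhole principle: ceiling(35/3).

Final answer: 12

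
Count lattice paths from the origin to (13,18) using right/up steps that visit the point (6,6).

Paths (0,0)->(6,6): C(12,6) = 924.
Paths (6,6)->(13,18): C(19,12) = 50388.
By multiplication principle: 924 x 50388.

Final answer: 46558512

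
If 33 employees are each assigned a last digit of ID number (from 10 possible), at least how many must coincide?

There are 10 possible values for last digit of ID number. With 33 employees and 10 categories, by pigeonhole: ceiling(33/10).

Final answer: 4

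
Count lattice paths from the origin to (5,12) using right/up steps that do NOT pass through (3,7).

Total paths to (5,12): C(17,12) = 6188.
Paths through (3,7): C(10,7) x C(7,5) = 2520.
Avoiding (3,7): 6188 - 2520.

Final answer: 3668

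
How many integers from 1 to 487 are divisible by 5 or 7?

Multiples of 5: 97. Multiples of 7: 69. Of both (lcm=35): 13.
By inclusion-exclusion: 97 + 69 - 13.

Final answer: 153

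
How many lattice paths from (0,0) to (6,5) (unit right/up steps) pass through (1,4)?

Paths (0,0)->(1,4): C(5,4) = 5.
Paths (1,4)->(6,5): C(6,1) = 6.
By multiplication principle: 5 x 6.

Final answer: 30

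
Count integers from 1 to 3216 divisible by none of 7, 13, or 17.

|div by 7|=459, |div by 13|=247, |div by 17|=189.
|div by 7&13|=35, |div by 7&17|=27, |div by 13&17|=14, |div by all|=2.
By inclusion-exclusion, divisible by at least one: 459+247+189-35-27-14+2 = 821.
Not divisible by any: 3216 - 821.

Final answer: 2395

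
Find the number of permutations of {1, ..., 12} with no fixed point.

Use the recurrence D(n) = (n-1)(D(n-1) + D(n-2)) with D(0)=1, D(1)=0.
D(2) = 1 x (0 + 1) = 1
D(3) = 2 x (1 + 0) = 2
D(4) = 3 x (2 + 1) = 9
D(5) = 4 x (9 + 2) = 44
D(6) = 5 x (44 + 9) = 265
D(7) = 6 x (265 + 44) = 1854
D(8) = 7 x (1854 + 265) = 14833
D(9) = 8 x (14833 + 1854) = 133496
D(10) = 9 x (133496 + 14833) = 1334961
D(11) = 10 x (1334961 + 133496) = 14684570
D(12) = 11 x (D(11) + D(10)) = 11 x (14684570 + 1334961)

Final answer: D(12) = 176214841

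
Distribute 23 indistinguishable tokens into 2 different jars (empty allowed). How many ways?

Stars and bars: C(n+k-1, k-1) = C(24,1).

Final answer: C(24,1) = 24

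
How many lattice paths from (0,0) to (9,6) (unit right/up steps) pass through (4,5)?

Paths (0,0)->(4,5): C(9,5) = 126.
Paths (4,5)->(9,6): C(6,1) = 6.
By multiplication principle: 126 x 6.

Final answer: 756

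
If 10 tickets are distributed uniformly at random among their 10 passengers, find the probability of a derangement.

Derangements satisfy D(n) = (n-1)(D(n-1) + D(n-2)), starting from D(0)=1, D(1)=0.
Building up: D(2)=1, D(3)=2, D(4)=9, D(5)=44, D(6)=265, D(7)=1854, D(8)=14833, D(9)=133496, D(10)=1334961.
Total arrangements: 10! = 3628800.
Probability = D(10)/10! = 16481/44800.

Final answer: D(10)/10! = 1334961/3628800 = 0.367879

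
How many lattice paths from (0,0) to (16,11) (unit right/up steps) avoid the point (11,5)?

Total paths to (16,11): C(27,11) = 13037895.
Paths through (11,5): C(16,5) x C(11,6) = 2018016.
Avoiding (11,5): 13037895 - 2018016.

Final answer: 11019879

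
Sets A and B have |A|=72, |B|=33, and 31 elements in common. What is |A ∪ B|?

|A union B| = |A| + |B| - |A intersect B| = 72 + 33 - 31.

Final answer: 74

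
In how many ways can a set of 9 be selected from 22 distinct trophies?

C(22,9) = 22!/(9! x 13!).

Final answer: \binom{22}{9} = 497420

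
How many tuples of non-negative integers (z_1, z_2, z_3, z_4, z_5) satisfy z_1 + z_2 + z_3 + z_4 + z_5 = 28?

Stars and bars with 28 stars and 4 bars:
C(28+5-1, 5-1) = C(32,4).

Final answer: C(32,4) = 35960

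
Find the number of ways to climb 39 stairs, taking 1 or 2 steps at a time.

Let f(n) count the ways. The last step is size 1 or 2, so f(n) = f(n-1) + f(n-2) with f(1)=1, f(2)=2.
Computing successive values: f(1)=1, f(2)=2, f(3)=3, f(4)=5, f(5)=8, f(6)=13, f(7)=21, f(8)=34, f(9)=55, f(10)=89, f(11)=144, f(12)=233, f(13)=377, f(14)=610, f(15)=987, f(16)=1597, f(17)=2584, f(18)=4181, f(19)=6765, f(20)=10946, f(21)=17711, f(22)=28657, f(23)=46368, f(24)=75025, f(25)=121393, f(26)=196418, f(27)=317811, f(28)=514229, f(29)=832040, f(30)=1346269, f(31)=2178309, f(32)=3524578, f(33)=5702887, f(34)=9227465, f(35)=14930352, f(36)=24157817, f(37)=39088169, f(38)=63245986, f(39)=102334155.

Final answer: 102334155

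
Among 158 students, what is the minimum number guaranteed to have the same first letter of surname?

There are 26 possible values for first letter of surname. With 158 students and 26 categories, by pigeonhole: ceiling(158/26).

Final answer: 7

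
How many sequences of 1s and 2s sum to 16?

Let f(n) count the ways. The last step is size 1 or 2, so f(n) = f(n-1) + f(n-2) with f(1)=1, f(2)=2.
Iterating the recurrence: f(1)=1, f(2)=2, f(3)=3, f(4)=5, f(5)=8, f(6)=13, f(7)=21, f(8)=34, f(9)=55, f(10)=89, f(11)=144, f(12)=233, f(13)=377, f(14)=610, f(15)=987, f(16)=1597.

Final answer: 1597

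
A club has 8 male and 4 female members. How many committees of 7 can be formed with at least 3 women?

Sum over valid woman counts:
C(4,3)C(8,4) = 280
C(4,4)C(8,3) = 56
Total: 280 + 56.

Final answer: 336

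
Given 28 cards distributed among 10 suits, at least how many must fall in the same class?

By pigeonhole with 28 objects and 10 categories: ceiling(28/10).

Final answer: 3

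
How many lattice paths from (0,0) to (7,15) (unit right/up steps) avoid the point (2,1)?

Total paths to (7,15): C(22,15) = 170544.
Paths through (2,1): C(3,1) x C(19,14) = 34884.
Avoiding (2,1): 170544 - 34884.

Final answer: 135660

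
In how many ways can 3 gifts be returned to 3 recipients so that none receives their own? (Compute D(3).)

Use the recurrence D(n) = (n-1)(D(n-1) + D(n-2)) with D(0)=1, D(1)=0.
D(2) = 1 x (0 + 1) = 1
D(3) = 2 x (D(2) + D(1)) = 2 x (1 + 0)

Final answer: D(3) = 2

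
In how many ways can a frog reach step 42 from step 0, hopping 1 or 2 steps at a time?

Let f(n) be the number of climbs. Removing the last move (1 or 2 steps) gives f(n) = f(n-1) + f(n-2); base cases f(1)=1, f(2)=2.
Iterating the recurrence: f(1)=1, f(2)=2, f(3)=3, f(4)=5, f(5)=8, f(6)=13, f(7)=21, f(8)=34, f(9)=55, f(10)=89, f(11)=144, f(12)=233, f(13)=377, f(14)=610, f(15)=987, f(16)=1597, f(17)=2584, f(18)=4181, f(19)=6765, f(20)=10946, f(21)=17711, f(22)=28657, f(23)=46368, f(24)=75025, f(25)=121393, f(26)=196418, f(27)=317811, f(28)=514229, f(29)=832040, f(30)=1346269, f(31)=2178309, f(32)=3524578, f(33)=5702887, f(34)=9227465, f(35)=14930352, f(36)=24157817, f(37)=39088169, f(38)=63245986, f(39)=102334155, f(40)=165580141, f(41)=267914296, f(42)=433494437.

Final answer: 433494437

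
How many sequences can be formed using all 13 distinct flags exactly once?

The number of ways to arrange 13 distinct objects is 13!.

Final answer: 13! = 6227020800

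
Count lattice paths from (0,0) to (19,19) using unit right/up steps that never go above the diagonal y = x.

Total monotonic paths to (19,19): C(38,19) = 35345263800.
By the reflection principle, paths that go above the diagonal number C(38,20) = 33578000610.
Valid Dyck paths: 35345263800 - 33578000610.
(These counts are the Catalan numbers.)

Final answer: C_{19} = 1767263190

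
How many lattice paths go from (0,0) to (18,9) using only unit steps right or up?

Each path has 18 right steps and 9 up steps in some order (27 steps total).
Choose which 9 of the 27 steps are up: C(27,9).

Final answer: C(27,9) = 4686825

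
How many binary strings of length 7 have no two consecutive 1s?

A valid string ends in 0 (append to any length-(n-1) valid string) or in 01 (append to any length-(n-2) valid string), so a(n) = a(n-1) + a(n-2) with a(1)=2, a(2)=3.
Iterating the recurrence: a(1)=2, a(2)=3, a(3)=5, a(4)=8, a(5)=13, a(6)=21, a(7)=34.

Final answer: 34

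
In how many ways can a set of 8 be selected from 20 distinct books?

C(20,8) = 20!/(8! x (20-8)!).

Final answer: C(20,8) = 125970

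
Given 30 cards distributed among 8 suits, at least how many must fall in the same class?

By pigeonhole with 30 objects and 8 categories: ceiling(30/8).

Final answer: 4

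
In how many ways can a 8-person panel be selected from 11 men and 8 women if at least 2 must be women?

Sum over valid woman counts:
C(8,2)C(11,6) = 12936
C(8,3)C(11,5) = 25872
C(8,4)C(11,4) = 23100
C(8,5)C(11,3) = 9240
C(8,6)C(11,2) = 1540
C(8,7)C(11,1) = 88
C(8,8)C(11,0) = 1
Total: 12936 + 25872 + 23100 + 9240 + 1540 + 88 + 1.

Final answer: 72777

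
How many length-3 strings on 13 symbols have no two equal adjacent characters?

Let g(n) count such strings. g(1) = 13, and each valid string of length n-1 extends in 12 ways (any symbol but the last), so g(n) = 12 g(n-1).
Total: g(3) = 13 x 12^2.

Final answer: 13 x 12^{2} = 1872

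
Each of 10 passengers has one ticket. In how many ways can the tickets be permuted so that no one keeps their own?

D(n) = (n-1)(D(n-1) + D(n-2)), D(0)=1, D(1)=0.
D(2) = 1 x (0 + 1) = 1
D(3) = 2 x (1 + 0) = 2
D(4) = 3 x (2 + 1) = 9
D(5) = 4 x (9 + 2) = 44
D(6) = 5 x (44 + 9) = 265
D(7) = 6 x (265 + 44) = 1854
D(8) = 7 x (1854 + 265) = 14833
D(9) = 8 x (14833 + 1854) = 133496
D(10) = 9 x (D(9) + D(8)) = 9 x (133496 + 14833)

Final answer: D(10) = 1334961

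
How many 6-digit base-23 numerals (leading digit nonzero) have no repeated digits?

First digit: 22 (nonzero). Second: 22 (not first). Third: 21, etc.
Total: 22 x 22 x 21 x 20 x 19 x 18.

Final answer: 69521760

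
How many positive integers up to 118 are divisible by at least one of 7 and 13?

Multiples of 7: 16. Multiples of 13: 9. Of both (lcm=91): 1.
By inclusion-exclusion: 16 + 9 - 1.

Final answer: 24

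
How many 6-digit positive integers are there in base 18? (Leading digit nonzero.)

In base 18, the leading digit has 17 choices (1..17); each of the remaining 5 digits has 18 choices.
Total: 17 x 18^5.

Final answer: 32122656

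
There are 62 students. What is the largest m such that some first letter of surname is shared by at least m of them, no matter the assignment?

There are 26 possible values for first letter of surname. With 62 students and 26 categories, by pigeonhole: ceiling(62/26).

Final answer: 3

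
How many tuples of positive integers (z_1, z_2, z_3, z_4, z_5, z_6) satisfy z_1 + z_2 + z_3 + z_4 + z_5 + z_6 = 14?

Substitute z'_i = z_i - 1 (so z'_i >= 0). Then sum z'_i = 14 - 6 = 8.
Stars and bars: C(8+6-1, 6-1) = C(13,5).

Final answer: C(13,5) = 1287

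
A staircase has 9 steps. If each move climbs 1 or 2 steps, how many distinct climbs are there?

Let f(n) count the ways. The last step is size 1 or 2, so f(n) = f(n-1) + f(n-2) with f(1)=1, f(2)=2.
Building up term by term: f(1)=1, f(2)=2, f(3)=3, f(4)=5, f(5)=8, f(6)=13, f(7)=21, f(8)=34, f(9)=55.

Final answer: 55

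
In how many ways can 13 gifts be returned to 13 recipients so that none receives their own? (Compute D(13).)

D(n) = (n-1)(D(n-1) + D(n-2)), D(0)=1, D(1)=0.
D(2) = 1 x (0 + 1) = 1
D(3) = 2 x (1 + 0) = 2
D(4) = 3 x (2 + 1) = 9
D(5) = 4 x (9 + 2) = 44
D(6) = 5 x (44 + 9) = 265
D(7) = 6 x (265 + 44) = 1854
D(8) = 7 x (1854 + 265) = 14833
D(9) = 8 x (14833 + 1854) = 133496
D(10) = 9 x (133496 + 14833) = 1334961
D(11) = 10 x (1334961 + 133496) = 14684570
D(12) = 11 x (14684570 + 1334961) = 176214841
D(13) = 12 x (D(12) + D(11)) = 12 x (176214841 + 14684570)

Final answer: D(13) = 2290792932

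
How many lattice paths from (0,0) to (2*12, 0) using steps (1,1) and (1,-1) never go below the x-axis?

Total monotonic paths to (12,12): C(24,12) = 2704156.
A path is bad iff it touches y = x + 1; reflecting its initial segment maps bad paths bijectively onto all paths to (11,13), of which there are C(24,13) = 2496144.
Valid Dyck paths: 2704156 - 2496144.
(This is the Catalan number C_{12}.)

Final answer: C_{12} = 208012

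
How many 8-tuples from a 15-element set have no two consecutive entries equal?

Let g(n) count such strings. g(1) = 15, and each valid string of length n-1 extends in 14 ways (any symbol but the last), so g(n) = 14 g(n-1).
Total: g(8) = 15 x 14^7.

Final answer: 15 x 14^{7} = 1581202560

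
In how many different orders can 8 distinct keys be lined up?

The number of ways to arrange 8 distinct objects is 8!.

Final answer: 8! = 40320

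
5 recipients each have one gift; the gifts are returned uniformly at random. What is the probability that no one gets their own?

D(n) = (n-1)(D(n-1) + D(n-2)), D(0)=1, D(1)=0.
Building up: D(2)=1, D(3)=2, D(4)=9, D(5)=44.
Total arrangements: 5! = 120.
Probability = D(5)/5! = 11/30.

Final answer: D(5)/5! = 44/120 = 0.366667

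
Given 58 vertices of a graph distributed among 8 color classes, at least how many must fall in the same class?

By pigeonhole with 58 objects and 8 categories: ceiling(58/8).

Final answer: 8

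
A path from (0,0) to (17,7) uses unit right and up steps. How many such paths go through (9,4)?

Paths (0,0)->(9,4): C(13,4) = 715.
Paths (9,4)->(17,7): C(11,3) = 165.
By multiplication principle: 715 x 165.

Final answer: 117975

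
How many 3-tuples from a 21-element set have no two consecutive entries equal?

Let g(n) count such strings. g(1) = 21, and each valid string of length n-1 extends in 20 ways (any symbol but the last), so g(n) = 20 g(n-1).
Total: g(3) = 21 x 20^2.

Final answer: 21 x 20^{2} = 8400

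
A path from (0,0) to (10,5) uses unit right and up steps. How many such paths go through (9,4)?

Paths (0,0)->(9,4): C(13,4) = 715.
Paths (9,4)->(10,5): C(2,1) = 2.
By multiplication principle: 715 x 2.

Final answer: 1430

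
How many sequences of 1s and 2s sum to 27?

Condition on the final move: it is a 1-step (f(n-1) ways to get there) or a 2-step (f(n-2) ways), so f(n) = f(n-1) + f(n-2), with f(1)=1, f(2)=2.
Iterating the recurrence: f(1)=1, f(2)=2, f(3)=3, f(4)=5, f(5)=8, f(6)=13, f(7)=21, f(8)=34, f(9)=55, f(10)=89, f(11)=144, f(12)=233, f(13)=377, f(14)=610, f(15)=987, f(16)=1597, f(17)=2584, f(18)=4181, f(19)=6765, f(20)=10946, f(21)=17711, f(22)=28657, f(23)=46368, f(24)=75025, f(25)=121393, f(26)=196418, f(27)=317811.

Final answer: 317811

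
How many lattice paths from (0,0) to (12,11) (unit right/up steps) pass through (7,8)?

Paths (0,0)->(7,8): C(15,8) = 6435.
Paths (7,8)->(12,11): C(8,3) = 56.
By multiplication principle: 6435 x 56.

Final answer: 360360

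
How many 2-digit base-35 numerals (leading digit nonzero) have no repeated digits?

The leading digit has 34 choices (anything but zero); the next has 34 (anything but the first), then 33, and so on, one fewer each time.
Total: 34 x 34.

Final answer: 1156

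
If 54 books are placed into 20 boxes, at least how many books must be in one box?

By the pigeonhole principle: ceiling(54/20).

Final answer: 3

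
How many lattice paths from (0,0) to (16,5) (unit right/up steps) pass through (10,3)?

Paths (0,0)->(10,3): C(13,3) = 286.
Paths (10,3)->(16,5): C(8,2) = 28.
By multiplication principle: 286 x 28.

Final answer: 8008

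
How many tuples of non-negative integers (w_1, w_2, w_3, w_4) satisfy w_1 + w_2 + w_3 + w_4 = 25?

Stars and bars with 25 stars and 3 bars:
C(25+4-1, 4-1) = C(28,3).

Final answer: C(28,3) = 3276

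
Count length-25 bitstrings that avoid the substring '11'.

A valid string ends in 0 (append to any length-(n-1) valid string) or in 01 (append to any length-(n-2) valid string), so a(n) = a(n-1) + a(n-2) with a(1)=2, a(2)=3.
Building up term by term: a(1)=2, a(2)=3, a(3)=5, a(4)=8, a(5)=13, a(6)=21, a(7)=34, a(8)=55, a(9)=89, a(10)=144, a(11)=233, a(12)=377, a(13)=610, a(14)=987, a(15)=1597, a(16)=2584, a(17)=4181, a(18)=6765, a(19)=10946, a(20)=17711, a(21)=28657, a(22)=46368, a(23)=75025, a(24)=121393, a(25)=196418.

Final answer: 196418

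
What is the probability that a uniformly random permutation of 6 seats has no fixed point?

Derangements satisfy D(n) = (n-1)(D(n-1) + D(n-2)), starting from D(0)=1, D(1)=0.
Building up: D(2)=1, D(3)=2, D(4)=9, D(5)=44, D(6)=265.
Total arrangements: 6! = 720.
Probability = D(6)/6! = 53/144.

Final answer: D(6)/6! = 265/720 = 0.368056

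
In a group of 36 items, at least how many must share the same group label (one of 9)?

There are 9 possible values for group label (one of 9). With 36 items and 9 categories, by pigeonhole: ceiling(36/9).

Final answer: 4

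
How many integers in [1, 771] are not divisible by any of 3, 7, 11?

|div by 3|=257, |div by 7|=110, |div by 11|=70.
|div by 3&7|=36, |div by 3&11|=23, |div by 7&11|=10, |div by all|=3.
By inclusion-exclusion, divisible by at least one: 257+110+70-36-23-10+3 = 371.
Not divisible by any: 771 - 371.

Final answer: 400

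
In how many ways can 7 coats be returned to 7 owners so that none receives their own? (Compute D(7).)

Derangements satisfy D(n) = (n-1)(D(n-1) + D(n-2)), starting from D(0)=1, D(1)=0.
D(2) = 1 x (0 + 1) = 1
D(3) = 2 x (1 + 0) = 2
D(4) = 3 x (2 + 1) = 9
D(5) = 4 x (9 + 2) = 44
D(6) = 5 x (44 + 9) = 265
D(7) = 6 x (D(6) + D(5)) = 6 x (265 + 44)

Final answer: D(7) = 1854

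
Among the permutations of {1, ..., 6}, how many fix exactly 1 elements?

Choose which 1 elements are fixed: C(6,1) = 6.
Derange the remaining 5 using D(j) = (j-1)(D(j-1) + D(j-2)), D(0)=1, D(1)=0: D(2)=1, D(3)=2, D(4)=9, D(5)=44.
Total: 6 x 44.

Final answer: C(6,1) D(5) = 264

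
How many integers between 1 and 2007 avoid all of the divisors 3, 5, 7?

|div by 3|=669, |div by 5|=401, |div by 7|=286.
|div by 3&5|=133, |div by 3&7|=95, |div by 5&7|=57, |div by all|=19.
By inclusion-exclusion, divisible by at least one: 669+401+286-133-95-57+19 = 1090.
Not divisible by any: 2007 - 1090.

Final answer: 917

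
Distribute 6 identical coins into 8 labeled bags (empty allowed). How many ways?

Stars and bars: C(n+k-1, k-1) = C(13,7).

Final answer: C(13,7) = 1716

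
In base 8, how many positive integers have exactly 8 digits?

In base 8, the leading digit has 7 choices (1..7); each of the remaining 7 digits has 8 choices.
Total: 7 x 8^7.

Final answer: 14680064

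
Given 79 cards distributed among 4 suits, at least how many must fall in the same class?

By pigeonhole with 79 objects and 4 categories: ceiling(79/4).

Final answer: 20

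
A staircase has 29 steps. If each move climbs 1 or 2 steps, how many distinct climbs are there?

Condition on the final move: it is a 1-step (f(n-1) ways to get there) or a 2-step (f(n-2) ways), so f(n) = f(n-1) + f(n-2), with f(1)=1, f(2)=2.
Iterating the recurrence: f(1)=1, f(2)=2, f(3)=3, f(4)=5, f(5)=8, f(6)=13, f(7)=21, f(8)=34, f(9)=55, f(10)=89, f(11)=144, f(12)=233, f(13)=377, f(14)=610, f(15)=987, f(16)=1597, f(17)=2584, f(18)=4181, f(19)=6765, f(20)=10946, f(21)=17711, f(22)=28657, f(23)=46368, f(24)=75025, f(25)=121393, f(26)=196418, f(27)=317811, f(28)=514229, f(29)=832040.

Final answer: 832040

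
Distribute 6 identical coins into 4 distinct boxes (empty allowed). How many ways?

Stars and bars: C(n+k-1, k-1) = C(9,3).

Final answer: C(9,3) = 84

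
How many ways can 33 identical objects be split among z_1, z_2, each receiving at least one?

Substitute z'_i = z_i - 1 (so z'_i >= 0). Then sum z'_i = 33 - 2 = 31.
Stars and bars: C(31+2-1, 2-1) = C(32,1).

Final answer: C(32,1) = 32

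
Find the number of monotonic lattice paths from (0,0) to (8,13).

Each path has 8 right steps and 13 up steps in some order (21 steps total).
Choose which 13 of the 21 steps are up: C(21,13).

Final answer: C(21,13) = 203490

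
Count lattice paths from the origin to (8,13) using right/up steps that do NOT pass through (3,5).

Total paths to (8,13): C(21,13) = 203490.
Paths through (3,5): C(8,5) x C(13,8) = 72072.
Avoiding (3,5): 203490 - 72072.

Final answer: 131418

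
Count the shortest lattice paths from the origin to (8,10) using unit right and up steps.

Each path has 8 right steps and 10 up steps in some order (18 steps total).
Choose which 10 of the 18 steps are up: C(18,10).

Final answer: C(18,10) = 43758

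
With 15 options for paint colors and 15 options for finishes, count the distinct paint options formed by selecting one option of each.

By the multiplication principle: 15 x 15.

Final answer: 225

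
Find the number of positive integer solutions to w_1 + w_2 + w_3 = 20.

Substitute w'_i = w_i - 1 (so w'_i >= 0). Then sum w'_i = 20 - 3 = 17.
Stars and bars: C(17+3-1, 3-1) = C(19,2).

Final answer: C(19,2) = 171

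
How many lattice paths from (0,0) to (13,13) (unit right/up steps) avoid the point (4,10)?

Total paths to (13,13): C(26,13) = 10400600.
Paths through (4,10): C(14,10) x C(12,3) = 220220.
Avoiding (4,10): 10400600 - 220220.

Final answer: 10180380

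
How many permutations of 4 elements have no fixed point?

Derangements satisfy D(n) = (n-1)(D(n-1) + D(n-2)), starting from D(0)=1, D(1)=0.
D(2) = 1 x (0 + 1) = 1
D(3) = 2 x (1 + 0) = 2
D(4) = 3 x (D(3) + D(2)) = 3 x (2 + 1)

Final answer: D(4) = 9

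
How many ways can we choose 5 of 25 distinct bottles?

C(25,5) = 25!/(5! x (25-5)!).

Final answer: C(25,5) = 53130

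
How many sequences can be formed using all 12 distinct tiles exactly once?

The number of ways to arrange 12 distinct objects is 12!.

Final answer: 12! = 479001600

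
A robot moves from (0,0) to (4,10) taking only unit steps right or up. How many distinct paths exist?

Each path has 4 right steps and 10 up steps in some order (14 steps total).
Choose which 10 of the 14 steps are up: C(14,10).

Final answer: C(14,10) = 1001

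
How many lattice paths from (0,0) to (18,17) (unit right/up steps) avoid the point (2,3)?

Total paths to (18,17): C(35,17) = 4537567650.
Paths through (2,3): C(5,3) x C(30,14) = 1454226750.
Avoiding (2,3): 4537567650 - 1454226750.

Final answer: 3083340900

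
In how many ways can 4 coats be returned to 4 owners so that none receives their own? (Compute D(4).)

D(n) = (n-1)(D(n-1) + D(n-2)), D(0)=1, D(1)=0.
D(2) = 1 x (0 + 1) = 1
D(3) = 2 x (1 + 0) = 2
D(4) = 3 x (D(3) + D(2)) = 3 x (2 + 1)

Final answer: D(4) = 9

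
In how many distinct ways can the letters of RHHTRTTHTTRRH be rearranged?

Letters (H:4, R:4, T:5). Total letters: 13.
Permutations = 13!/(5! x 4! x 4!).

Final answer: 90090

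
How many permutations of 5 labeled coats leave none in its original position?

D(n) = (n-1)(D(n-1) + D(n-2)), D(0)=1, D(1)=0.
D(2) = 1 x (0 + 1) = 1
D(3) = 2 x (1 + 0) = 2
D(4) = 3 x (2 + 1) = 9
D(5) = 4 x (D(4) + D(3)) = 4 x (9 + 2)

Final answer: D(5) = 44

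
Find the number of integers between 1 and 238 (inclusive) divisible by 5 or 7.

Multiples of 5: 47. Multiples of 7: 34. Of both (lcm=35): 6.
By inclusion-exclusion: 47 + 34 - 6.

Final answer: 75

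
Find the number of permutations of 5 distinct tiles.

The number of ways to arrange 5 distinct objects is 5!.

Final answer: 5! = 120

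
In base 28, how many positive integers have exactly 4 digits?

In base 28, the leading digit has 27 choices (1..27); each of the remaining 3 digits has 28 choices.
Total: 27 x 28^3.

Final answer: 592704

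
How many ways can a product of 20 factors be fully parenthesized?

This is a standard Catalan-number count: the answer is C_n. Here n = 20 - 1 = 19.
C_n = C(2n,n)/(n+1), so C_{19} = C(38,19)/20 = 35345263800/20.

Final answer: C_{19} = 1767263190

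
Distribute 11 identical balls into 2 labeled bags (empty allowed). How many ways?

Stars and bars: C(n+k-1, k-1) = C(12,1).

Final answer: C(12,1) = 12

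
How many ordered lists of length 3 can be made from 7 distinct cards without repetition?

P(7,3) = 7!/(7-3)! = 7!/4!.

Final answer: P(7,3) = 210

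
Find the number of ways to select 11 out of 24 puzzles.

C(24,11) = 24!/(11! x 13!).

Final answer: \binom{24}{11} = 2496144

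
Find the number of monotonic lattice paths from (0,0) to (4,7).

Each path has 4 right steps and 7 up steps in some order (11 steps total).
Choose which 7 of the 11 steps are up: C(11,7).

Final answer: C(11,7) = 330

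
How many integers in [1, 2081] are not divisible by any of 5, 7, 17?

|div by 5|=416, |div by 7|=297, |div by 17|=122.
|div by 5&7|=59, |div by 5&17|=24, |div by 7&17|=17, |div by all|=3.
By inclusion-exclusion, divisible by at least one: 416+297+122-59-24-17+3 = 738.
Not divisible by any: 2081 - 738.

Final answer: 1343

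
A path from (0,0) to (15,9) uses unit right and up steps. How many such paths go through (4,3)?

Paths (0,0)->(4,3): C(7,3) = 35.
Paths (4,3)->(15,9): C(17,6) = 12376.
By multiplication principle: 35 x 12376.

Final answer: 433160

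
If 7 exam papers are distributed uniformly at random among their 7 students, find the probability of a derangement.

Use the recurrence D(n) = (n-1)(D(n-1) + D(n-2)) with D(0)=1, D(1)=0.
Building up: D(2)=1, D(3)=2, D(4)=9, D(5)=44, D(6)=265, D(7)=1854.
Total arrangements: 7! = 5040.
Probability = D(7)/7! = 103/280.

Final answer: D(7)/7! = 1854/5040 = 0.367857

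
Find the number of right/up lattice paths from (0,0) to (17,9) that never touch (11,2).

Total paths to (17,9): C(26,9) = 3124550.
Paths through (11,2): C(13,2) x C(13,7) = 133848.
Avoiding (11,2): 3124550 - 133848.

Final answer: 2990702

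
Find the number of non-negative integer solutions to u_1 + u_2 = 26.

Stars and bars with 26 stars and 1 bars:
C(26+2-1, 2-1) = C(27,1).

Final answer: C(27,1) = 27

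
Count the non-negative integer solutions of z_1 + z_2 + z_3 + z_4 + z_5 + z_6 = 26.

Stars and bars with 26 stars and 5 bars:
C(26+6-1, 6-1) = C(31,5).

Final answer: C(31,5) = 169911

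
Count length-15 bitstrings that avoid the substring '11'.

Let a(n) count valid strings. If the last bit is 0 the prefix is any valid string of length n-1; if it is 1 the string must end in 01 with a valid prefix of length n-2. So a(n) = a(n-1) + a(n-2), a(1)=2, a(2)=3.
Building up term by term: a(1)=2, a(2)=3, a(3)=5, a(4)=8, a(5)=13, a(6)=21, a(7)=34, a(8)=55, a(9)=89, a(10)=144, a(11)=233, a(12)=377, a(13)=610, a(14)=987, a(15)=1597.

Final answer: 1597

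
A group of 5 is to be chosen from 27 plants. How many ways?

C(27,5) = 27!/(5! x 22!).

Final answer: \binom{27}{5} = 80730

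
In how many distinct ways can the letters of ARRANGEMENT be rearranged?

Letters (A:2, E:2, G:1, M:1, N:2, R:2, T:1). Total letters: 11.
Permutations = 11!/(2! x 2! x 2! x 2!).

Final answer: 2494800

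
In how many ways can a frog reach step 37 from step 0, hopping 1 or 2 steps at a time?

Let f(n) count the ways. The last step is size 1 or 2, so f(n) = f(n-1) + f(n-2) with f(1)=1, f(2)=2.
Computing successive values: f(1)=1, f(2)=2, f(3)=3, f(4)=5, f(5)=8, f(6)=13, f(7)=21, f(8)=34, f(9)=55, f(10)=89, f(11)=144, f(12)=233, f(13)=377, f(14)=610, f(15)=987, f(16)=1597, f(17)=2584, f(18)=4181, f(19)=6765, f(20)=10946, f(21)=17711, f(22)=28657, f(23)=46368, f(24)=75025, f(25)=121393, f(26)=196418, f(27)=317811, f(28)=514229, f(29)=832040, f(30)=1346269, f(31)=2178309, f(32)=3524578, f(33)=5702887, f(34)=9227465, f(35)=14930352, f(36)=24157817, f(37)=39088169.

Final answer: 39088169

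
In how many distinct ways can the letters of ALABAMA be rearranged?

Letters (A:4, B:1, L:1, M:1). Total letters: 7.
Permutations = 7!/(4!).

Final answer: 210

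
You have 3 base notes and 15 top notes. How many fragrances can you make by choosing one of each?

By the multiplication principle: 3 x 15.

Final answer: 45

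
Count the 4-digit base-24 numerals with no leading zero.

These are the integers in [24^3, 24^4), so the count is 24^4 - 24^3 = 23 x 24^3.

Final answer: 317952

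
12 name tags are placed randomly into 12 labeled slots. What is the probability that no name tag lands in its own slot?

Use the recurrence D(n) = (n-1)(D(n-1) + D(n-2)) with D(0)=1, D(1)=0.
Building up: D(2)=1, D(3)=2, D(4)=9, D(5)=44, D(6)=265, D(7)=1854, D(8)=14833, D(9)=133496, D(10)=1334961, D(11)=14684570, D(12)=176214841.
Total arrangements: 12! = 479001600.
Probability = D(12)/12! = 16019531/43545600.

Final answer: D(12)/12! = 176214841/479001600 = 0.367879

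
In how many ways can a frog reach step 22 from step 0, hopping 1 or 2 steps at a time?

Let f(n) count the ways. The last step is size 1 or 2, so f(n) = f(n-1) + f(n-2) with f(1)=1, f(2)=2.
Iterating the recurrence: f(1)=1, f(2)=2, f(3)=3, f(4)=5, f(5)=8, f(6)=13, f(7)=21, f(8)=34, f(9)=55, f(10)=89, f(11)=144, f(12)=233, f(13)=377, f(14)=610, f(15)=987, f(16)=1597, f(17)=2584, f(18)=4181, f(19)=6765, f(20)=10946, f(21)=17711, f(22)=28657.

Final answer: 28657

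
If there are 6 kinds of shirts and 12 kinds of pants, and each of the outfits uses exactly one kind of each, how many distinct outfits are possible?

By the multiplication principle: 6 x 12.

Final answer: 72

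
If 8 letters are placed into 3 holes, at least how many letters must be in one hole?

By the pigeonhole principle: ceiling(8/3).

Final answer: 3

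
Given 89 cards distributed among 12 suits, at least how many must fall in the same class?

By pigeonhole with 89 objects and 12 categories: ceiling(89/12).

Final answer: 8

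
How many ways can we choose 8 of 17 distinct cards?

C(17,8) = 17!/(8! x 9!).

Final answer: \binom{17}{8} = 24310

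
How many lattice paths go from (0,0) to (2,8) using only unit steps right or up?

Each path has 2 right steps and 8 up steps in some order (10 steps total).
Choose which 8 of the 10 steps are up: C(10,8).

Final answer: C(10,8) = 45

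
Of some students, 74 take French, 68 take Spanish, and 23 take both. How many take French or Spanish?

|A union B| = |A| + |B| - |A intersect B| = 74 + 68 - 23.

Final answer: 119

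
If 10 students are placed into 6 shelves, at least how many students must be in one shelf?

By the pigeonhole principle: ceiling(10/6).

Final answer: 2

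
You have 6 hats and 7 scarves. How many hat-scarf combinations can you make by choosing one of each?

By the multiplication principle: 6 x 7.

Final answer: 42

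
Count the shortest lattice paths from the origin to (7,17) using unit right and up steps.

Each path has 7 right steps and 17 up steps in some order (24 steps total).
Choose which 17 of the 24 steps are up: C(24,17).

Final answer: C(24,17) = 346104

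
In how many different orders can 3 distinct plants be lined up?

The number of ways to arrange 3 distinct objects is 3!.

Final answer: 3! = 6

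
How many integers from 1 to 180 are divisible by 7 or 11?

Multiples of 7: 25. Multiples of 11: 16. Of both (lcm=77): 2.
By inclusion-exclusion: 25 + 16 - 2.

Final answer: 39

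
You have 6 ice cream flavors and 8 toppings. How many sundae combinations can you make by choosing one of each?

By the multiplication principle: 6 x 8.

Final answer: 48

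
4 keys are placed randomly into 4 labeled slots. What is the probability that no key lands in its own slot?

Derangements satisfy D(n) = (n-1)(D(n-1) + D(n-2)), starting from D(0)=1, D(1)=0.
Building up: D(2)=1, D(3)=2, D(4)=9.
Total arrangements: 4! = 24.
Probability = D(4)/4! = 3/8.

Final answer: D(4)/4! = 9/24 = 0.375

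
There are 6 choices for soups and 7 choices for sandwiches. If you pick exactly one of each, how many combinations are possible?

By the multiplication principle: 6 x 7.

Final answer: 42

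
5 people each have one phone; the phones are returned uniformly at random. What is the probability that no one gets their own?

Derangements satisfy D(n) = (n-1)(D(n-1) + D(n-2)), starting from D(0)=1, D(1)=0.
Building up: D(2)=1, D(3)=2, D(4)=9, D(5)=44.
Total arrangements: 5! = 120.
Probability = D(5)/5! = 11/30.

Final answer: D(5)/5! = 44/120 = 0.366667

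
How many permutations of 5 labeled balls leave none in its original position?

D(n) = (n-1)(D(n-1) + D(n-2)), D(0)=1, D(1)=0.
D(2) = 1 x (0 + 1) = 1
D(3) = 2 x (1 + 0) = 2
D(4) = 3 x (2 + 1) = 9
D(5) = 4 x (D(4) + D(3)) = 4 x (9 + 2)

Final answer: D(5) = 44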